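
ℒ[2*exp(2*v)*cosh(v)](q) 2*(q - 2)/((q - 2)^2 - 1)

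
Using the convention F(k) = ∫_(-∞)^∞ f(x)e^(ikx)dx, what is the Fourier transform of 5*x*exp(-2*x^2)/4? 5*sqrt(2)*I*sqrt(pi)*k*exp(-k^2/8)/32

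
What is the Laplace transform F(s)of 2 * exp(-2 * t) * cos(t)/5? 2 * (s+2)/(5 * ((s+2)^2+1))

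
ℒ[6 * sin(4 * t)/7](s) 24/(7 * (s^2 + 16))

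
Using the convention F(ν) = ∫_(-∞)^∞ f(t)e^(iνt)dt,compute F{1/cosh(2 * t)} pi/(2 * cosh(pi * ν/4))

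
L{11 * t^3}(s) 66/s^4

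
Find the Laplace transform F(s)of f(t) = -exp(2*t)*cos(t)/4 (2 - s)/(4*((s - 2)^2 + 1))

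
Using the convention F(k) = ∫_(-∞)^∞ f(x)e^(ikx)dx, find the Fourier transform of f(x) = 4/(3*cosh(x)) 4*pi/(3*cosh(pi*k/2))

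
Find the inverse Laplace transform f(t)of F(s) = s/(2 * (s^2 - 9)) cosh(3 * t)/2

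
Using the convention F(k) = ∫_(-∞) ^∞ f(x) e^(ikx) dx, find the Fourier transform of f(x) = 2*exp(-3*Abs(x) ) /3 4/(k^2+9) 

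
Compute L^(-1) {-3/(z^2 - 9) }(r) -sinh(3 * r) 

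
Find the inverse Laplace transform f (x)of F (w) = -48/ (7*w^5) -2*x^4/7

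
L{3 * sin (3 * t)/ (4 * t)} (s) 3 * atan (3/s)/4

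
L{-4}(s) -4/s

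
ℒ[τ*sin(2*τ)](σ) 4*σ/(σ^2 + 4)^2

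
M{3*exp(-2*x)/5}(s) 3*gamma(s)/(5*2^s)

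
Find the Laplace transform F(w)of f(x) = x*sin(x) 2*w/(w^2+1)^2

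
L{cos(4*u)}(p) p/(p^2 + 16)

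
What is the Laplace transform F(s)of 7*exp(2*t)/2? 7/(2*(s - 2))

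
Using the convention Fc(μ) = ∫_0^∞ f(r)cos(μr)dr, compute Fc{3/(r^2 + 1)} 3 * pi * exp(-μ)/2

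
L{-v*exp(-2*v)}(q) -1/(q + 2)^2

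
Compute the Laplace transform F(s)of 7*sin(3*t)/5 21/(5*(s^2+9))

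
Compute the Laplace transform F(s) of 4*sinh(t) 4/(s^2-1) 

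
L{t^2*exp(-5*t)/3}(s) 2/(3*(s + 5)^3)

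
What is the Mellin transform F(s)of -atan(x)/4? pi*sec(pi*s/2)/(8*s)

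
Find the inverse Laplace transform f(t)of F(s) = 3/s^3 3*t^2/2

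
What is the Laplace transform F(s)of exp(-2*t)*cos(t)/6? (s + 2)/(6*((s + 2)^2 + 1))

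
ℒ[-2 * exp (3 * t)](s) -2/ (s - 3)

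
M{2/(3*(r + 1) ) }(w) 2*pi*csc(pi*w) /3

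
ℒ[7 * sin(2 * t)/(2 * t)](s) 7 * atan(2/s)/2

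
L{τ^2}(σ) 2/σ^3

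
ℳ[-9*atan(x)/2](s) 9*pi*sec(pi*s/2)/(4*s)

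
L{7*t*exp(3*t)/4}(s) 7/(4*(s - 3)^2)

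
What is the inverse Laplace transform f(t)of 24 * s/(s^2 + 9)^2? 4 * t * sin(3 * t)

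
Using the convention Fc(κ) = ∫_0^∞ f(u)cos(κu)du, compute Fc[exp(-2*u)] 2/(κ^2+4)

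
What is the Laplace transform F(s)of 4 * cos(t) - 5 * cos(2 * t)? 4 * s/(s^2 + 1) - 5 * s/(s^2 + 4)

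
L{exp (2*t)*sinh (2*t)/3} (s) 2/ (3*s*(s - 4))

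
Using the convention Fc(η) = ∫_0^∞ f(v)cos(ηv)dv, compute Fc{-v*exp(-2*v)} (η^2 - 4)/(η^2 + 4)^2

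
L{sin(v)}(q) 1/(q^2 + 1)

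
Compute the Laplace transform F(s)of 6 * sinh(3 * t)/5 18/(5 * (s^2 - 9))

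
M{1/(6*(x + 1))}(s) pi*csc(pi*s)/6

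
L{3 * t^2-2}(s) 6/s^3-2/s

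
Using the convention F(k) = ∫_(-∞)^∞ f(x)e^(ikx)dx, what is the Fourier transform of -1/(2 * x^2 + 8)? -pi * exp(-2 * Abs(k))/4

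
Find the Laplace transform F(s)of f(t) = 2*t 2/s^2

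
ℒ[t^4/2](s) 12/s^5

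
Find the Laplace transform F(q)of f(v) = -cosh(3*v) -q/(q^2-9)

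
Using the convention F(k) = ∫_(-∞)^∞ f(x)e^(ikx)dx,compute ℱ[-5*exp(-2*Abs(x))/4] -5/(k^2+4)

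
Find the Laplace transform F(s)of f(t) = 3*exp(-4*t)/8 3/(8*(s+4))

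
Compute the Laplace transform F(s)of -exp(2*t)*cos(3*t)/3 (2 - s)/(3*((s - 2)^2 + 9))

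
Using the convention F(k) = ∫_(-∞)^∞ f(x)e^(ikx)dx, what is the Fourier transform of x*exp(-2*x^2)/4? sqrt(2)*I*sqrt(pi)*k*exp(-k^2/8)/32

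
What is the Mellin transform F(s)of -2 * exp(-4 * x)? -2^(1 - 2 * s) * gamma(s)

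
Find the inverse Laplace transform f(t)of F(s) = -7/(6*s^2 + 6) -7*sin(t)/6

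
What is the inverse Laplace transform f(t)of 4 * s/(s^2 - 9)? 4 * cosh(3 * t)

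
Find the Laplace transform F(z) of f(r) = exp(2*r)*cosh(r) (z - 2) /((z - 2) ^2 - 1) 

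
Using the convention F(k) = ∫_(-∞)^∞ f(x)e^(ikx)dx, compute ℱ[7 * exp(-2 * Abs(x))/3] 28/(3 * (k^2 + 4))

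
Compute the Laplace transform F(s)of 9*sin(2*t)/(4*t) 9*atan(2/s)/4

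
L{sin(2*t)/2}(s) 1/(s^2 + 4)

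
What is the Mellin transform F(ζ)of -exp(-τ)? -gamma(ζ)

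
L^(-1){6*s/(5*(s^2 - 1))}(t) 6*cosh(t)/5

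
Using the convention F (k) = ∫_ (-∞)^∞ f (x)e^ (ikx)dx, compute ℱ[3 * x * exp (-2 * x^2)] 3 * sqrt (2) * I * sqrt (pi) * k * exp (-k^2/8)/8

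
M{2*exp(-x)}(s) 2*gamma(s)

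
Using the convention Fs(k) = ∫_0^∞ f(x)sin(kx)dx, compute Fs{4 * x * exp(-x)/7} 8 * k/(7 * (k^2 + 1)^2)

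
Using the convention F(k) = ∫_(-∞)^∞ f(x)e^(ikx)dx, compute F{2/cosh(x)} 2*pi/cosh(pi*k/2)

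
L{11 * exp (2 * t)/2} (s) 11/ (2 * (s - 2))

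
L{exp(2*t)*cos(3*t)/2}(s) (s - 2)/(2*((s - 2)^2 + 9))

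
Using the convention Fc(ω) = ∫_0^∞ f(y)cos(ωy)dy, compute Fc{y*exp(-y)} (1 - ω^2)/(ω^2 + 1)^2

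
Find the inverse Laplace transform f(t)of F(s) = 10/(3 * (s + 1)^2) 10 * t * exp(-t)/3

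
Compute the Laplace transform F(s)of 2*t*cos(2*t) 2*(s^2 - 4)/(s^2 + 4)^2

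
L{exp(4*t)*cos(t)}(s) (s - 4)/((s - 4)^2+1)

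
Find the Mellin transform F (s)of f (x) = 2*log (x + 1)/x -2*pi*csc (pi*s)/ (s - 1)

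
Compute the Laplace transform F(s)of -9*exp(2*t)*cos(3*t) 9*(2 - s)/((s - 2)^2 + 9)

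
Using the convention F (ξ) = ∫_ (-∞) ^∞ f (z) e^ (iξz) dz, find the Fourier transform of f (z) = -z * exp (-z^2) -I * sqrt (pi) * ξ * exp (-ξ^2/4) /2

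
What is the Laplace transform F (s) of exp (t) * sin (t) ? 1/ ( (s - 1) ^2 + 1) 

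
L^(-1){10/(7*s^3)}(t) 5*t^2/7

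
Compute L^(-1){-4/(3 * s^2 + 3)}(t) -4 * sin(t)/3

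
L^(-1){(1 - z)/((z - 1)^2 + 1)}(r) -exp(r)*cos(r)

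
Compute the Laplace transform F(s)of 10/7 10/(7*s)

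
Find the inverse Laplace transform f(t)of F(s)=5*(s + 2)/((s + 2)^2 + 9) 5*exp(-2*t)*cos(3*t)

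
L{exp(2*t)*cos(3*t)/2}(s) (s - 2)/(2*((s - 2)^2 + 9))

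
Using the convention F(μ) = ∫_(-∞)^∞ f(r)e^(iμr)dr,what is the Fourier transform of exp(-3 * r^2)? sqrt(3) * sqrt(pi) * exp(-μ^2/12)/3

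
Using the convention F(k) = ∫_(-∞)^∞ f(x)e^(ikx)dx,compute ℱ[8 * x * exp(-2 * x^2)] sqrt(2) * I * sqrt(pi) * k * exp(-k^2/8)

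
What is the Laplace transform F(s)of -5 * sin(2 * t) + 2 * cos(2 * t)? 2 * s/(s^2 + 4) - 10/(s^2 + 4)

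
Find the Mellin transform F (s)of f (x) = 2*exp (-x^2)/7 gamma (s/2)/7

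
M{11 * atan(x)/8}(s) -11 * pi * sec(pi * s/2)/(16 * s)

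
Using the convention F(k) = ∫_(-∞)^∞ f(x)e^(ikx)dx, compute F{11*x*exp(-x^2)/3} 11*I*sqrt(pi)*k*exp(-k^2/4)/6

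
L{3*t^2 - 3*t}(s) 6/s^3 - 3/s^2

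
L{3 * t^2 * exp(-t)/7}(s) 6/(7 * (s + 1)^3)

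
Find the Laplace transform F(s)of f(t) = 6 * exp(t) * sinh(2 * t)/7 12/(7 * ((s - 1)^2 - 4))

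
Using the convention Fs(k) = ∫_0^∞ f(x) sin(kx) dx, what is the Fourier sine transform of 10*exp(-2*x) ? 10*k/(k^2 + 4) 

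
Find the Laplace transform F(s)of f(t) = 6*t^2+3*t 12/s^3+3/s^2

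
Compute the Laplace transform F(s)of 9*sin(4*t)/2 18/(s^2 + 16)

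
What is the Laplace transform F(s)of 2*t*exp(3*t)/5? 2/(5*(s - 3)^2)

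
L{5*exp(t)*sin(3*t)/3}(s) 5/((s - 1)^2 + 9)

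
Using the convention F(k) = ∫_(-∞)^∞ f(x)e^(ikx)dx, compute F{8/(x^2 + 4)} 4*pi*exp(-2*Abs(k))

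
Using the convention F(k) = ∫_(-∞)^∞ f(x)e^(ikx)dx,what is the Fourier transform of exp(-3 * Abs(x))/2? 3/(k^2+9)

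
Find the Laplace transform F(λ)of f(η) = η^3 6/λ^4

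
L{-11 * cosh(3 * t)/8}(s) -11 * s/(8 * s^2-72)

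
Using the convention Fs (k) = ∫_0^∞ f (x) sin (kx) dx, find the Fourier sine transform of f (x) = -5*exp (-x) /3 -5*k/ (3*k^2 + 3) 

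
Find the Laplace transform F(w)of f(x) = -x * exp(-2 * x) -1/(w + 2)^2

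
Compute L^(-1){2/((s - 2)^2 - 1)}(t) 2 * exp(2 * t) * sinh(t)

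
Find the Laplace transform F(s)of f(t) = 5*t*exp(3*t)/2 5/(2*(s - 3)^2)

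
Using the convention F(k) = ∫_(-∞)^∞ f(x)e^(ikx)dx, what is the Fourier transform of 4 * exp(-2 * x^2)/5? 2 * sqrt(2) * sqrt(pi) * exp(-k^2/8)/5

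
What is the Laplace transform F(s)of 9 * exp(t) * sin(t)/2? 9/(2 * ((s - 1)^2 + 1))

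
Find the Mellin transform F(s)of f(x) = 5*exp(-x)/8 5*gamma(s)/8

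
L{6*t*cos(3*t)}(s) 6*(s^2 - 9)/(s^2 + 9)^2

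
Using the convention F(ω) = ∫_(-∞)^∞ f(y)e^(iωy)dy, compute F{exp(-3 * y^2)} sqrt(3) * sqrt(pi) * exp(-ω^2/12)/3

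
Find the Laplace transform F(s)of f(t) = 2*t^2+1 1/s+4/s^3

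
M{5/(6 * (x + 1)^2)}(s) -5 * pi * (s - 1)/(6 * sin(pi * s))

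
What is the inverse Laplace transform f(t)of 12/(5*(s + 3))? 12*exp(-3*t)/5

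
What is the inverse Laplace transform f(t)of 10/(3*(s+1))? 10*exp(-t)/3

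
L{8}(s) 8/s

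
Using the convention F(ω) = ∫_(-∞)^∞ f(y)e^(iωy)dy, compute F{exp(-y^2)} sqrt(pi)*exp(-ω^2/4)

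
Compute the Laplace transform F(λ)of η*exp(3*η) (λ - 3)^(-2)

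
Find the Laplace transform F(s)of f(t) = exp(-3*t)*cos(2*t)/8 (s+3)/(8*((s+3)^2+4))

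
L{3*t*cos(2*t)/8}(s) 3*(s^2 - 4)/(8*(s^2+4)^2)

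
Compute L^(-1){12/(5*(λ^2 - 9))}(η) 4*sinh(3*η)/5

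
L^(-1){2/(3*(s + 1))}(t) 2*exp(-t)/3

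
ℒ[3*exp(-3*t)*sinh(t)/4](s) 3/(4*((s + 3)^2 - 1))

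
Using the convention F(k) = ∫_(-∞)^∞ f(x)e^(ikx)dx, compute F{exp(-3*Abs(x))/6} 1/(k^2 + 9)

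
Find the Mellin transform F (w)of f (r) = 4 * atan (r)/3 -2 * pi * sec (pi * w/2)/ (3 * w)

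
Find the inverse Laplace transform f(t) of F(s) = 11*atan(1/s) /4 11*sin(t) /(4*t) 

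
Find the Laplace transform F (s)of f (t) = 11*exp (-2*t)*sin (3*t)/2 33/ (2*( (s + 2)^2 + 9))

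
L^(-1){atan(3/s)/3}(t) sin(3 * t)/(3 * t)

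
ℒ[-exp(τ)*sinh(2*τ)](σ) -2/((σ - 1)^2 - 4)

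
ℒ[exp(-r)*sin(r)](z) 1/((z + 1)^2 + 1)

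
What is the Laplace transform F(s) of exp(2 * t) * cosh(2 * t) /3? (s - 2) /(3 * s * (s - 4) ) 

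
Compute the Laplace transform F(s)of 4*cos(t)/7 4*s/(7*(s^2 + 1))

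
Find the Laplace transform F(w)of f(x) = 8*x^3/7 48/(7*w^4)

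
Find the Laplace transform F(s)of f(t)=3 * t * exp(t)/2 3/(2 * (s - 1)^2)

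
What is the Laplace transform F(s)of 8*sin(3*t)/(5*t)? 8*atan(3/s)/5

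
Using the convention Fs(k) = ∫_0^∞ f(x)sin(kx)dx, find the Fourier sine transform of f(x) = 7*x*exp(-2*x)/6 14*k/(3*(k^2 + 4)^2)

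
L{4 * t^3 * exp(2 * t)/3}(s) 8/(s - 2)^4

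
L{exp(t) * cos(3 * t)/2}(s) (s - 1)/(2 * ((s - 1)^2+9))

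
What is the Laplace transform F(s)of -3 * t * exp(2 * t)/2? -3/(2 * (s - 2)^2)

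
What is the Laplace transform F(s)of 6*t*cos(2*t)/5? 6*(s^2 - 4)/(5*(s^2+4)^2)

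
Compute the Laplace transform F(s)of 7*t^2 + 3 14/s^3 + 3/s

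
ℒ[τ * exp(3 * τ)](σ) (σ - 3) ^(-2) 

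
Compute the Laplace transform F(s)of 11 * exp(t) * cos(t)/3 11 * (s - 1)/(3 * ((s - 1)^2 + 1))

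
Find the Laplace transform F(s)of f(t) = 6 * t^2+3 12/s^3+3/s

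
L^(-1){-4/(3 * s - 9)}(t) -4 * exp(3 * t)/3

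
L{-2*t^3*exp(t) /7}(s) -12/(7*(s - 1) ^4) 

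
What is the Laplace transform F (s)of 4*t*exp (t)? 4/ (s - 1)^2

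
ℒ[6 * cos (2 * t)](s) 6 * s/ (s^2 + 4)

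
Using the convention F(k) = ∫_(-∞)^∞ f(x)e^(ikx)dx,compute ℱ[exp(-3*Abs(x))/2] 3/(k^2 + 9)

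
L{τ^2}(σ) 2/σ^3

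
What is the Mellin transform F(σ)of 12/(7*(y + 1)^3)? 6*pi*(σ - 2)*(σ - 1)/(7*sin(pi*σ))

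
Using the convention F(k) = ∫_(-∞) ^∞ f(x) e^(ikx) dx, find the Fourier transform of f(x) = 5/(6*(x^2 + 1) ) 5*pi*exp(-Abs(k) ) /6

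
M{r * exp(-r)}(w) gamma(w + 1)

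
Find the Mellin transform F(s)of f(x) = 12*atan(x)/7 -6*pi*sec(pi*s/2)/(7*s)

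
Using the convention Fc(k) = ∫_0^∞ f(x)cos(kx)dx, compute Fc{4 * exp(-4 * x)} 16/(k^2 + 16)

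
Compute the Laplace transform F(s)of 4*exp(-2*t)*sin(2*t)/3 8/(3*((s + 2)^2 + 4))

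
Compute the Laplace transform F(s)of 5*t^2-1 10/s^3-1/s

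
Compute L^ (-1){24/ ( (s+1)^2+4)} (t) 12*exp (-t)*sin (2*t)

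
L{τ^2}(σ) 2/σ^3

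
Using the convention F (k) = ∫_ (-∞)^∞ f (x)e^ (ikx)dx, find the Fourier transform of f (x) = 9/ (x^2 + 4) 9*pi*exp (-2*Abs (k))/2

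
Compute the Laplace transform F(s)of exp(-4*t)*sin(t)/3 1/(3*((s + 4)^2 + 1))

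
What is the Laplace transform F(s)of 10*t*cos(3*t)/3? 10*(s^2 - 9)/(3*(s^2 + 9)^2)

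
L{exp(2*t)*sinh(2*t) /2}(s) 1/(s*(s - 4) ) 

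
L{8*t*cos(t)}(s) 8*(s^2-1)/(s^2 + 1)^2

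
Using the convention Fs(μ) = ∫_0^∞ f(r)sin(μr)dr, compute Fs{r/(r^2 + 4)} pi*exp(-2*μ)/2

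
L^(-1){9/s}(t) 9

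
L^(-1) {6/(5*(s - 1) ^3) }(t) 3*t^2*exp(t) /5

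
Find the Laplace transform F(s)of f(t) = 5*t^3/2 15/s^4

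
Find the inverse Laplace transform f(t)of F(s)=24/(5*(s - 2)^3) 12*t^2*exp(2*t)/5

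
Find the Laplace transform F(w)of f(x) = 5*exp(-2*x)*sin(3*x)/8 15/(8*((w+2)^2+9))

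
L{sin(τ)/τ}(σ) atan(1/σ)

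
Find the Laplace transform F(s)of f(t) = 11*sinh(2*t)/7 22/(7*(s^2 - 4))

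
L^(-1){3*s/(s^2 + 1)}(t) 3*cos(t)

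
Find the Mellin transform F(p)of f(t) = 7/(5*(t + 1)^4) 7*gamma(p)*gamma(4 - p)/30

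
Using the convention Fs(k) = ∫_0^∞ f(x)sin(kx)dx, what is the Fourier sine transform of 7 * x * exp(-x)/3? 14 * k/(3 * (k^2 + 1)^2)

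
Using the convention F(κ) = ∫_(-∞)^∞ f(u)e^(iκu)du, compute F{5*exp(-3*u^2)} 5*sqrt(3)*sqrt(pi)*exp(-κ^2/12)/3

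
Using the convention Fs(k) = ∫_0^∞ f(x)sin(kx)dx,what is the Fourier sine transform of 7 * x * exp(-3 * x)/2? 21 * k/(k^2 + 9)^2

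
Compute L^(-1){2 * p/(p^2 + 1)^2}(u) u * sin(u)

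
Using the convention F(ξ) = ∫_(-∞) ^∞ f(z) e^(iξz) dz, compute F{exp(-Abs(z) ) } 2/(ξ^2 + 1) 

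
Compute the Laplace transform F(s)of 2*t 2/s^2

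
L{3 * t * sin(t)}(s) 6 * s/(s^2 + 1)^2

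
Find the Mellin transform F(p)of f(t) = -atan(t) pi*sec(pi*p/2)/(2*p)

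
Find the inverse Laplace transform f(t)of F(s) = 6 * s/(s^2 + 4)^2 3 * t * sin(2 * t)/2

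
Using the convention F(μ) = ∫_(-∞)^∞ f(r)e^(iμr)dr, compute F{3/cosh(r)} 3 * pi/cosh(pi * μ/2)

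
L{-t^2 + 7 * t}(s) 7/s^2 - 2/s^3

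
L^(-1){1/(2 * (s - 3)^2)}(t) t * exp(3 * t)/2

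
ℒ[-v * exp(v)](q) -1/(q - 1)^2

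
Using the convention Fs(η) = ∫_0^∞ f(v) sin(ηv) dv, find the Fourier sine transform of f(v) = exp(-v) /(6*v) atan(η) /6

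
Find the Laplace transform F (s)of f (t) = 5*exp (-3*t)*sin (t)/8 5/ (8*( (s + 3)^2 + 1))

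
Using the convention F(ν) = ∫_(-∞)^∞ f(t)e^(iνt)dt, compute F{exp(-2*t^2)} sqrt(2)*sqrt(pi)*exp(-ν^2/8)/2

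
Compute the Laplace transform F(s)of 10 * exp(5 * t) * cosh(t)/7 10 * (s - 5)/(7 * ((s - 5)^2 - 1))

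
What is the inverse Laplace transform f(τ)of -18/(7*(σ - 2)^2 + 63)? -6*exp(2*τ)*sin(3*τ)/7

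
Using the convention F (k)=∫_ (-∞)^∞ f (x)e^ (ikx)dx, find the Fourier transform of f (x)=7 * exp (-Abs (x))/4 7/ (2 * (k^2 + 1))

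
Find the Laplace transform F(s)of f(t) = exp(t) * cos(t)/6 (s - 1)/(6 * ((s - 1)^2 + 1))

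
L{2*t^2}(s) 4/s^3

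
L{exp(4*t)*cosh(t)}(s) (s - 4)/((s - 4)^2 - 1)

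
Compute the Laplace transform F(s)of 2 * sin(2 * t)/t 2 * atan(2/s)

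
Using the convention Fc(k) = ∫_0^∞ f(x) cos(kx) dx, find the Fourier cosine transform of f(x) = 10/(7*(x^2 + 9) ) 5*pi*exp(-3*k) /21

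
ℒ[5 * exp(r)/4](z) 5/(4 * (z - 1))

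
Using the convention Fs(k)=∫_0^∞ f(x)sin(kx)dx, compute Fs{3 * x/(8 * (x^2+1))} 3 * pi * exp(-k)/16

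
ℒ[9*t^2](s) 18/s^3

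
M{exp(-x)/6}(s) gamma(s)/6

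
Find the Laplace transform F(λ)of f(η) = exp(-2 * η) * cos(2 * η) (λ + 2)/((λ + 2)^2 + 4)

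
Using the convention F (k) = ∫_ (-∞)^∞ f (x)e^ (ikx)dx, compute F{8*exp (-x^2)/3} 8*sqrt (pi)*exp (-k^2/4)/3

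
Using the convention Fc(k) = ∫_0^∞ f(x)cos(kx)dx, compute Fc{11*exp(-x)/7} 11/(7*(k^2 + 1))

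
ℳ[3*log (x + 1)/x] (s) -3*pi*csc (pi*s)/ (s - 1)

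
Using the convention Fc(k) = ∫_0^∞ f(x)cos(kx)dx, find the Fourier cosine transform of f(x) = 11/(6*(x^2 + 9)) 11*pi*exp(-3*k)/36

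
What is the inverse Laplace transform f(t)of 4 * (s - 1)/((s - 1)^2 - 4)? 4 * exp(t) * cosh(2 * t)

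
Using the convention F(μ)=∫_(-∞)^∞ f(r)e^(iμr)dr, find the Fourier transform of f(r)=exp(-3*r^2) sqrt(3)*sqrt(pi)*exp(-μ^2/12)/3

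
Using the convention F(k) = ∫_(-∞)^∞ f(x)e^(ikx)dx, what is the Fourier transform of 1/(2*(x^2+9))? pi*exp(-3*Abs(k))/6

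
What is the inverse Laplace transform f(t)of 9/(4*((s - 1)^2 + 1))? 9*exp(t)*sin(t)/4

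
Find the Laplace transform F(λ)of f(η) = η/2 1/(2 * λ^2)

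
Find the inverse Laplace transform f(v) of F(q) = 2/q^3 v^2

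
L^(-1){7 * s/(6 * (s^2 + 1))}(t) 7 * cos(t)/6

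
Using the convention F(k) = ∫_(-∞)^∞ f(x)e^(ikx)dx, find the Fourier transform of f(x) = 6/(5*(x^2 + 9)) 2*pi*exp(-3*Abs(k))/5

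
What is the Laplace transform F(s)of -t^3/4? -3/(2*s^4)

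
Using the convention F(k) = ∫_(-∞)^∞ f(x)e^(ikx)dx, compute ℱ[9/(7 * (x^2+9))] 3 * pi * exp(-3 * Abs(k))/7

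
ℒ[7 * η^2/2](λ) 7/λ^3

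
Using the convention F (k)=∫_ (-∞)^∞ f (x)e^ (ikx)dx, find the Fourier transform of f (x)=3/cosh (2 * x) 3 * pi/ (2 * cosh (pi * k/4))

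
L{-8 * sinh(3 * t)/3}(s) -8/(s^2 - 9)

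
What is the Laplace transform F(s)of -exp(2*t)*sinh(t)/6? -1/(6*(s - 2)^2 - 6)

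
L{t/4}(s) 1/(4*s^2)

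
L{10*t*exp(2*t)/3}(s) 10/(3*(s - 2)^2)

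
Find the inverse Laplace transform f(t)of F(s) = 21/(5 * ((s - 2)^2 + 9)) 7 * exp(2 * t) * sin(3 * t)/5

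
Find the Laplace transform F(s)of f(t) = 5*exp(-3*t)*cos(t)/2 5*(s + 3)/(2*((s + 3)^2 + 1))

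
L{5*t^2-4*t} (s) 10/s^3-4/s^2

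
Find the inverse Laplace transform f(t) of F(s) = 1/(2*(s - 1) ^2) t*exp(t) /2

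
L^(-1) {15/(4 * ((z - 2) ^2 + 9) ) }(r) 5 * exp(2 * r) * sin(3 * r) /4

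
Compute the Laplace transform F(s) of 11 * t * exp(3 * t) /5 11/(5 * (s - 3) ^2) 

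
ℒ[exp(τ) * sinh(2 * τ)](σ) 2/((σ - 1)^2 - 4)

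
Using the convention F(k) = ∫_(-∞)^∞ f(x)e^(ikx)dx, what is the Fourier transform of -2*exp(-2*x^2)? -sqrt(2)*sqrt(pi)*exp(-k^2/8)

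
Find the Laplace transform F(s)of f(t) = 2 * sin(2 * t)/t 2 * atan(2/s)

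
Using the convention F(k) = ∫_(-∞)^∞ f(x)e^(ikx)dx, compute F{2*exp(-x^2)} 2*sqrt(pi)*exp(-k^2/4)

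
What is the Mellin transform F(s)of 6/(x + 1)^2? -6*pi*(s - 1)/sin(pi*s)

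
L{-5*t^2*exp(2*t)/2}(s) -5/(s - 2)^3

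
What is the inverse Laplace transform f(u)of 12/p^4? 2*u^3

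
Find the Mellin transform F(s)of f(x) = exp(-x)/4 gamma(s)/4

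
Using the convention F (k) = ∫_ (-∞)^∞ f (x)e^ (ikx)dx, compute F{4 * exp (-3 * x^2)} 4 * sqrt (3) * sqrt (pi) * exp (-k^2/12)/3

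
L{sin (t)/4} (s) 1/ (4 * (s^2+1))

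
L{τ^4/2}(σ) 12/σ^5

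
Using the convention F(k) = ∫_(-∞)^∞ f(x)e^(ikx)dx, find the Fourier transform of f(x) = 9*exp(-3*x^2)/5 3*sqrt(3)*sqrt(pi)*exp(-k^2/12)/5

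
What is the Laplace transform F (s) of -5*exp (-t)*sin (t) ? -5/ ( (s + 1) ^2 + 1) 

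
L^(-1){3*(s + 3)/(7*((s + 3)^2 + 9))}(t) 3*exp(-3*t)*cos(3*t)/7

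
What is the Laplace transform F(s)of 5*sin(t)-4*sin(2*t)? 5/(s^2 + 1)-8/(s^2 + 4)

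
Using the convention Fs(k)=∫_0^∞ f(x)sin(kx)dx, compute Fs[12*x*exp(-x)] 24*k/(k^2+1)^2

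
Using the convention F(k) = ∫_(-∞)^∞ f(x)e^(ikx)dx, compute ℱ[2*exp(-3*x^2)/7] 2*sqrt(3)*sqrt(pi)*exp(-k^2/12)/21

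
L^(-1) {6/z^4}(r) r^3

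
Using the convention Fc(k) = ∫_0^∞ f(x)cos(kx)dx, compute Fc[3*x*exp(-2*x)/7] 3*(4 - k^2)/(7*(k^2 + 4)^2)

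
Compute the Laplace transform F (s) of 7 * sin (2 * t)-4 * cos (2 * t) 14/ (s^2 + 4)-4 * s/ (s^2 + 4) 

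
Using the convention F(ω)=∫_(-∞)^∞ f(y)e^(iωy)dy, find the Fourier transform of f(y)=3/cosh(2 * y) 3 * pi/(2 * cosh(pi * ω/4))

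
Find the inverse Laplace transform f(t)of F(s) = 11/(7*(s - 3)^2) 11*t*exp(3*t)/7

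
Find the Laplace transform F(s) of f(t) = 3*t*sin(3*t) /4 9*s/(2*(s^2 + 9) ^2) 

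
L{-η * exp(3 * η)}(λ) -1/(λ - 3)^2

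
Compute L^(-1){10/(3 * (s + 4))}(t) 10 * exp(-4 * t)/3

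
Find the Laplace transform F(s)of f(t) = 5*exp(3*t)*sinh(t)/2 5/(2*((s - 3)^2 - 1))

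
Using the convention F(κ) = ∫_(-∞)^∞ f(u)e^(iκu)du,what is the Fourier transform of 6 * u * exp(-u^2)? 3 * I * sqrt(pi) * κ * exp(-κ^2/4)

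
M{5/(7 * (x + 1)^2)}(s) -5 * pi * (s - 1)/(7 * sin(pi * s))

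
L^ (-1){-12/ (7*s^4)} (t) -2*t^3/7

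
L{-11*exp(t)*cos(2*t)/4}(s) 11*(1 - s)/(4*((s - 1)^2 + 4))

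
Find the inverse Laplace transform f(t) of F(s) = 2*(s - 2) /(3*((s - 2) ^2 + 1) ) 2*exp(2*t)*cos(t) /3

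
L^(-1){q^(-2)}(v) v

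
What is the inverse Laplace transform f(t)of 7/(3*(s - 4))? 7*exp(4*t)/3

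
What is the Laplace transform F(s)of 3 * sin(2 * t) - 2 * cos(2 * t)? 6/(s^2 + 4) - 2 * s/(s^2 + 4)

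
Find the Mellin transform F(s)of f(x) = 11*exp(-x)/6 11*gamma(s)/6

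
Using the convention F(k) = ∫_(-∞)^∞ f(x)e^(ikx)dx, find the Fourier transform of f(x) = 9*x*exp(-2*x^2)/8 9*sqrt(2)*I*sqrt(pi)*k*exp(-k^2/8)/64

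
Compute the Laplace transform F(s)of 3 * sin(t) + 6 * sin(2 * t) 12/(s^2 + 4) + 3/(s^2 + 1)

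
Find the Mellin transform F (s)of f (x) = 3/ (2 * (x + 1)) 3 * pi * csc (pi * s)/2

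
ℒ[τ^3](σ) 6/σ^4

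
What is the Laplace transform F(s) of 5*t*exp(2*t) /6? 5/(6*(s - 2) ^2) 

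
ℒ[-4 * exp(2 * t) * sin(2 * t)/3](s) -8/(3 * (s - 2)^2 + 12)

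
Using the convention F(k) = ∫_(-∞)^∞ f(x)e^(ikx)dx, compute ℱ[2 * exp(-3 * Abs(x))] 12/(k^2 + 9)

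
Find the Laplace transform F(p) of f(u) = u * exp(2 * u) (p - 2) ^(-2) 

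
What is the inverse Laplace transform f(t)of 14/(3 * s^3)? 7 * t^2/3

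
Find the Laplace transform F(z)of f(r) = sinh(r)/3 1/(3 * (z^2-1))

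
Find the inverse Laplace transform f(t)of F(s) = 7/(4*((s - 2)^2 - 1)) 7*exp(2*t)*sinh(t)/4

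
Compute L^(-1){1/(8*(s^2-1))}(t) sinh(t)/8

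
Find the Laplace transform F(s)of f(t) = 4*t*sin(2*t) 16*s/(s^2 + 4)^2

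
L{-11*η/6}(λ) -11/(6*λ^2)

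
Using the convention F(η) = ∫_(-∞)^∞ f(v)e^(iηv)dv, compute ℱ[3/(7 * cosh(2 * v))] 3 * pi/(14 * cosh(pi * η/4))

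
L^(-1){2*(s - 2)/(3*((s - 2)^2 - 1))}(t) 2*exp(2*t)*cosh(t)/3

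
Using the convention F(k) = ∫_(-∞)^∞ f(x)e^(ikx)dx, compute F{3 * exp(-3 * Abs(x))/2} 9/(k^2 + 9)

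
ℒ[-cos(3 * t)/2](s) -s/(2 * s^2 + 18)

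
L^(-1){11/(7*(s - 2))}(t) 11*exp(2*t)/7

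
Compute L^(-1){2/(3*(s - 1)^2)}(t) 2*t*exp(t)/3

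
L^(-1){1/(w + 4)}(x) exp(-4 * x)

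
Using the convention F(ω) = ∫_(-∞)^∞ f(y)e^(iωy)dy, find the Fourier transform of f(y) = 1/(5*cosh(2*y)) pi/(10*cosh(pi*ω/4))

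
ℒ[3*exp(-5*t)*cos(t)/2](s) 3*(s + 5)/(2*((s + 5)^2 + 1))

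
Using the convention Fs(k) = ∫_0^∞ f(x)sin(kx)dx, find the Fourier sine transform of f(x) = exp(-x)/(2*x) atan(k)/2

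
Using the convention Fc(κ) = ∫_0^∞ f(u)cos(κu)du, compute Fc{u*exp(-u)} (1 - κ^2)/(κ^2 + 1)^2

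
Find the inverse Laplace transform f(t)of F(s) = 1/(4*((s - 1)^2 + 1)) exp(t)*sin(t)/4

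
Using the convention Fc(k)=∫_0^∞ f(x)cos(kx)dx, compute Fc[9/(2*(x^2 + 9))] 3*pi*exp(-3*k)/4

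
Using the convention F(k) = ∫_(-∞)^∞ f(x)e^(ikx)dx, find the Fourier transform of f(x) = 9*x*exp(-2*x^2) 9*sqrt(2)*I*sqrt(pi)*k*exp(-k^2/8)/8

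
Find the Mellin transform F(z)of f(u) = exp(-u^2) gamma(z/2)/2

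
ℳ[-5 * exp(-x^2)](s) -5 * gamma(s/2)/2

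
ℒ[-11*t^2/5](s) -22/(5*s^3)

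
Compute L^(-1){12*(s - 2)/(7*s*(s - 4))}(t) 12*exp(2*t)*cosh(2*t)/7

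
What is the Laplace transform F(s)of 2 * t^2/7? 4/(7 * s^3)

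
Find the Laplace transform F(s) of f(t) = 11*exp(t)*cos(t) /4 11*(s - 1) /(4*((s - 1) ^2 + 1) ) 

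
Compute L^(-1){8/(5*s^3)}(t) 4*t^2/5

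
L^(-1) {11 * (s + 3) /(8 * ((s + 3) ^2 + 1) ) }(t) 11 * exp(-3 * t) * cos(t) /8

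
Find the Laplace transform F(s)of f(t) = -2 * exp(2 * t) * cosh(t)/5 2 * (2 - s)/(5 * ((s - 2)^2 - 1))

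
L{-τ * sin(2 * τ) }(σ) -4 * σ/(σ^2 + 4) ^2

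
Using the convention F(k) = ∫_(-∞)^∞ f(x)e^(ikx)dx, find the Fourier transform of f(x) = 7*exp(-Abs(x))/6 7/(3*(k^2 + 1))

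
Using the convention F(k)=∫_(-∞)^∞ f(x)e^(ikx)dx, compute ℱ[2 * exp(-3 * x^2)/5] 2 * sqrt(3) * sqrt(pi) * exp(-k^2/12)/15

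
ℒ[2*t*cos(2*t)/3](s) 2*(s^2 - 4)/(3*(s^2+4)^2)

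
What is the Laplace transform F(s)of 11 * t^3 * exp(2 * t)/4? 33/(2 * (s - 2)^4)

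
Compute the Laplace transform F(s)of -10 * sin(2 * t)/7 -20/(7 * s^2 + 28)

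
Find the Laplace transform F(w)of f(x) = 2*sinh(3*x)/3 2/(w^2 - 9)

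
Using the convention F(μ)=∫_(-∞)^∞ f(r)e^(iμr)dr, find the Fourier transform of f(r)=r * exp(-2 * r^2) sqrt(2) * I * sqrt(pi) * μ * exp(-μ^2/8)/8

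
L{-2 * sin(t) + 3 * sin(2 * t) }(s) 6/(s^2 + 4) - 2/(s^2 + 1) 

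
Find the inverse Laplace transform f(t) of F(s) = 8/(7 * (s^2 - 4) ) 4 * sinh(2 * t) /7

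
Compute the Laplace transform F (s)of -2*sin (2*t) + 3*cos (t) 3*s/ (s^2 + 1) - 4/ (s^2 + 4)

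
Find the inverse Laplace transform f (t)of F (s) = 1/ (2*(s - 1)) exp (t)/2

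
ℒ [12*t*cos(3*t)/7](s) 12*(s^2 - 9)/(7*(s^2 + 9)^2)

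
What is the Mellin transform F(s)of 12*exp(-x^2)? 6*gamma(s/2)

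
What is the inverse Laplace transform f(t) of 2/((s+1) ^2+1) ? 2*exp(-t)*sin(t) 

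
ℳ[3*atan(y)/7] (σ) -3*pi*sec(pi*σ/2)/(14*σ)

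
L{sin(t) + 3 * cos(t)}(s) 3 * s/(s^2 + 1) + 1/(s^2 + 1)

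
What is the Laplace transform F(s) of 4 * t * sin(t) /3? 8 * s/(3 * (s^2 + 1) ^2) 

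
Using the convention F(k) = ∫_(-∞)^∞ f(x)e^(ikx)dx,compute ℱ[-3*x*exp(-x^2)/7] -3*I*sqrt(pi)*k*exp(-k^2/4)/14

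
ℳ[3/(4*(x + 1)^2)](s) -3*pi*(s - 1)/(4*sin(pi*s))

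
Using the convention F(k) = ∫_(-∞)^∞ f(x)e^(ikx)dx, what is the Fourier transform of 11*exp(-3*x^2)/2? 11*sqrt(3)*sqrt(pi)*exp(-k^2/12)/6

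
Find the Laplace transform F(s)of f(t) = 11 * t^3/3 22/s^4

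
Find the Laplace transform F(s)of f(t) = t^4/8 3/s^5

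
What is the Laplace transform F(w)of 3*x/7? 3/(7*w^2)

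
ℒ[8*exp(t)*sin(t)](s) 8/((s - 1)^2 + 1)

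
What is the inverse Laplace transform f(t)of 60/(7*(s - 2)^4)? 10*t^3*exp(2*t)/7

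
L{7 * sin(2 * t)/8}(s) 7/(4 * (s^2 + 4))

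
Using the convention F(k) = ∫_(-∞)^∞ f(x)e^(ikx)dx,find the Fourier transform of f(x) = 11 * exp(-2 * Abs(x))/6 22/(3 * (k^2 + 4))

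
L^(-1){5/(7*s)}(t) 5/7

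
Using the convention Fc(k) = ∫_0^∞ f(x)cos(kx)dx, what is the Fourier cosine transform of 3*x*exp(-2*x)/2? 3*(4 - k^2)/(2*(k^2+4)^2)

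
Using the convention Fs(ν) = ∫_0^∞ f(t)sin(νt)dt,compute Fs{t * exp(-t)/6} ν/(3 * (ν^2 + 1)^2)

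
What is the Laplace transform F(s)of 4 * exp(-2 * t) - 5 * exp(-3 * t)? 4/(s + 2) - 5/(s + 3)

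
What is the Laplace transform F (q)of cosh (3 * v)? q/ (q^2 - 9)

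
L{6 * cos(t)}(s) 6 * s/(s^2 + 1)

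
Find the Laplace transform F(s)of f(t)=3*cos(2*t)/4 3*s/(4*(s^2 + 4))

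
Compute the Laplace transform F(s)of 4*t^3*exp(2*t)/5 24/(5*(s - 2)^4)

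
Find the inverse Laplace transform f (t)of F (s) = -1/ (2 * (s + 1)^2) -t * exp (-t)/2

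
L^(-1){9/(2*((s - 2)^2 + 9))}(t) 3*exp(2*t)*sin(3*t)/2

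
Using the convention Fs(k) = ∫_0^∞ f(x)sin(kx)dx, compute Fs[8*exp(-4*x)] 8*k/(k^2+16)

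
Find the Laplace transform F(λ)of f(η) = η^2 2/λ^3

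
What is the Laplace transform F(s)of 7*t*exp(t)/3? 7/(3*(s - 1)^2)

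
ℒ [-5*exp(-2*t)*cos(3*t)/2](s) 5*(-s - 2)/(2*((s + 2)^2 + 9))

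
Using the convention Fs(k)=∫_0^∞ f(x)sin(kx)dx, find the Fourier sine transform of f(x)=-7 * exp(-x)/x -7 * atan(k)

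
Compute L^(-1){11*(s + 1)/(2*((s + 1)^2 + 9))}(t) 11*exp(-t)*cos(3*t)/2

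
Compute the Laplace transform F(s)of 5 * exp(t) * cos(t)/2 5 * (s - 1)/(2 * ((s - 1)^2 + 1))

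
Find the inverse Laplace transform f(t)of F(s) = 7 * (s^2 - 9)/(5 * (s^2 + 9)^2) 7 * t * cos(3 * t)/5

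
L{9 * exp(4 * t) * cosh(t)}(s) 9 * (s - 4)/((s - 4)^2 - 1)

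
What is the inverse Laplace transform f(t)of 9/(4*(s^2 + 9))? 3*sin(3*t)/4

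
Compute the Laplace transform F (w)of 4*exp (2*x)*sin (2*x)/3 8/ (3*( (w - 2)^2+4))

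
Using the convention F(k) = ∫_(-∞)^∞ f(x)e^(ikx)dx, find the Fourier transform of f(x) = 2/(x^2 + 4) pi * exp(-2 * Abs(k))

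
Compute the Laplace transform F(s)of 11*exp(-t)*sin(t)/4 11/(4*((s+1)^2+1))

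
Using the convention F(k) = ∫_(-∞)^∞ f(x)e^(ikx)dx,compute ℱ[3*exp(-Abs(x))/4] 3/(2*(k^2 + 1))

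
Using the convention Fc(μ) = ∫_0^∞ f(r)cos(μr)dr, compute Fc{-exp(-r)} -1/(μ^2+1)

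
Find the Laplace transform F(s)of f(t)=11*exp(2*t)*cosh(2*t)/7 11*(s - 2)/(7*s*(s - 4))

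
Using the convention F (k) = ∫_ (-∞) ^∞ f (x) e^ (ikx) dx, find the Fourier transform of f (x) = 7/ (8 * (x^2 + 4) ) 7 * pi * exp (-2 * Abs (k) ) /16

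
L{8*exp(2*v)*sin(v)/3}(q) 8/(3*((q - 2)^2+1))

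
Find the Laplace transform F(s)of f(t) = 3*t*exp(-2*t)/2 3/(2*(s + 2)^2)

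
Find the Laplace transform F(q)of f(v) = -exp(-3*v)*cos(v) (-q - 3)/((q + 3)^2 + 1)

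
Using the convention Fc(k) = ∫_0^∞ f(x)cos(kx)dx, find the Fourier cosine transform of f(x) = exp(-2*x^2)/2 sqrt(2)*sqrt(pi)*exp(-k^2/8)/8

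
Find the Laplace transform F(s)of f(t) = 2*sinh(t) 2/(s^2 - 1)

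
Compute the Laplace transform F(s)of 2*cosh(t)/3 2*s/(3*(s^2 - 1))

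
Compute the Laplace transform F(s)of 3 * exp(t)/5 3/(5 * (s - 1))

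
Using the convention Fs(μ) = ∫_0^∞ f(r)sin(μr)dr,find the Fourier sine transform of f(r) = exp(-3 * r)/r atan(μ/3)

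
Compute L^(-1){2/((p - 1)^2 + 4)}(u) exp(u)*sin(2*u)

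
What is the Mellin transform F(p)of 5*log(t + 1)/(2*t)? -5*pi*csc(pi*p)/(2*p - 2)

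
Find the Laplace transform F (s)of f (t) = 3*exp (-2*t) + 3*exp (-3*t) 3/ (s + 3) + 3/ (s + 2)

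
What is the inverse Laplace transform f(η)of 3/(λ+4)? 3*exp(-4*η)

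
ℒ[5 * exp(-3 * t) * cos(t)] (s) 5 * (s+3)/((s+3)^2+1)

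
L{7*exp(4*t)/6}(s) 7/(6*(s - 4))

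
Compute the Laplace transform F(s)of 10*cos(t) 10*s/(s^2+1)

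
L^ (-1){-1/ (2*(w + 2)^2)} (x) -x*exp (-2*x)/2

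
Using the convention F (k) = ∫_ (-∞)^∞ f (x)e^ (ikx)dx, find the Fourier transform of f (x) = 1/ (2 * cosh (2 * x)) pi/ (4 * cosh (pi * k/4))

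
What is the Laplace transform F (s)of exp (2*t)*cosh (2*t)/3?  (s - 2)/ (3*s*(s - 4))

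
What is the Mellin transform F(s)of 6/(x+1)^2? -6 * pi * (s - 1)/sin(pi * s)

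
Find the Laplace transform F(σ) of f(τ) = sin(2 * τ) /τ atan(2/σ) 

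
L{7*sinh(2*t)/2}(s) 7/(s^2 - 4)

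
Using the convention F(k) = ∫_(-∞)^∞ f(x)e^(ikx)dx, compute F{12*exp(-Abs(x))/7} 24/(7*(k^2 + 1))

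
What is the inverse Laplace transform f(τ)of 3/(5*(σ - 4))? 3*exp(4*τ)/5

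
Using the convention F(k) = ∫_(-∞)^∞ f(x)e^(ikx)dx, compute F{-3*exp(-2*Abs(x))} -12/(k^2 + 4)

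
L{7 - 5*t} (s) 7/s - 5/s^2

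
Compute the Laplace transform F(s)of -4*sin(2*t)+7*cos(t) 7*s/(s^2+1) - 8/(s^2+4)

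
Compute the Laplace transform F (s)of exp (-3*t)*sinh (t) 1/ ( (s + 3)^2-1)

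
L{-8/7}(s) -8/(7 * s)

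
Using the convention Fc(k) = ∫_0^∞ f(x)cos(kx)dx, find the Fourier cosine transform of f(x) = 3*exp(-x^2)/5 3*sqrt(pi)*exp(-k^2/4)/10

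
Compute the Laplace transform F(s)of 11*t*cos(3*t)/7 11*(s^2 - 9)/(7*(s^2 + 9)^2)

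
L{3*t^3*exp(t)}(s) 18/(s - 1)^4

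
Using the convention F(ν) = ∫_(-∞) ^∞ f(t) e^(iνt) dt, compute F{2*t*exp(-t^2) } I*sqrt(pi)*ν*exp(-ν^2/4) 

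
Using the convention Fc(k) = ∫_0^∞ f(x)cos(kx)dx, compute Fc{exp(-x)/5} 1/(5 * (k^2 + 1))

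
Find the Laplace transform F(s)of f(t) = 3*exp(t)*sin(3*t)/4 9/(4*((s - 1)^2 + 9))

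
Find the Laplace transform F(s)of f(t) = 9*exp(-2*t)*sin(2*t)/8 9/(4*((s + 2)^2 + 4))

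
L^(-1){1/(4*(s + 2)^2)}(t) t*exp(-2*t)/4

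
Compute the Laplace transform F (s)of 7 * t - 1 7/s^2 - 1/s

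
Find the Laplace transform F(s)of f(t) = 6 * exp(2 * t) 6/(s - 2)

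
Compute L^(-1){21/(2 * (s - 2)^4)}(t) 7 * t^3 * exp(2 * t)/4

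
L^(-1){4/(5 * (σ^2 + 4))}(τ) 2 * sin(2 * τ)/5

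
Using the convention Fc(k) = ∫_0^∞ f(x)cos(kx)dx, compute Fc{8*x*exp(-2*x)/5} 8*(4 - k^2)/(5*(k^2 + 4)^2)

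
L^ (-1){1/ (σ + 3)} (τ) exp (-3*τ)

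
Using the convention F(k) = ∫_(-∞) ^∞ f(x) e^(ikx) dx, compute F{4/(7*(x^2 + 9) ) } 4*pi*exp(-3*Abs(k) ) /21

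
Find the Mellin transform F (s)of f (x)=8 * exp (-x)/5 8 * gamma (s)/5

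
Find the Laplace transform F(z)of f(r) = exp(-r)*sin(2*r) 2/((z + 1)^2 + 4)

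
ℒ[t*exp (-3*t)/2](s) 1/ (2*(s + 3)^2)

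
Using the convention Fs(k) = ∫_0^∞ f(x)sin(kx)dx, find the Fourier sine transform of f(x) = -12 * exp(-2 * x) -12 * k/(k^2 + 4)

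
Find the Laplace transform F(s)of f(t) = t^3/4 3/(2*s^4)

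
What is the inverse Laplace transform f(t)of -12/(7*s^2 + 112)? -3*sin(4*t)/7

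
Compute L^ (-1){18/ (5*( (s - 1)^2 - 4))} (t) 9*exp (t)*sinh (2*t)/5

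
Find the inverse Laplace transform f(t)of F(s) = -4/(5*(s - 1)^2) -4*t*exp(t)/5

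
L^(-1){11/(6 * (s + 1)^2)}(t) 11 * t * exp(-t)/6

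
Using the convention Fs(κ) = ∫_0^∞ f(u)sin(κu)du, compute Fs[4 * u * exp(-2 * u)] 16 * κ/(κ^2 + 4)^2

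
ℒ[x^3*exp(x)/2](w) 3/(w - 1)^4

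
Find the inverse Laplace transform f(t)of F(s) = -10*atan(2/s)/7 -10*sin(2*t)/(7*t)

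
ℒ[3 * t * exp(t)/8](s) 3/(8 * (s - 1)^2)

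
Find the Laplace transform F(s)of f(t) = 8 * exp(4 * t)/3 8/(3 * (s - 4))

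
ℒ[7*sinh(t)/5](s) 7/(5*(s^2 - 1))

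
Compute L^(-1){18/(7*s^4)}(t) 3*t^3/7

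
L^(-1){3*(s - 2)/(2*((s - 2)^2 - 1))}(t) 3*exp(2*t)*cosh(t)/2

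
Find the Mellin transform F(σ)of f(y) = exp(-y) gamma(σ)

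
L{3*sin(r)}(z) 3/(z^2 + 1)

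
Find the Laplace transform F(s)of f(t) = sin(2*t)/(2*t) atan(2/s)/2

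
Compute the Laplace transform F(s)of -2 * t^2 -4/s^3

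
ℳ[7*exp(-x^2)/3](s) 7*gamma(s/2)/6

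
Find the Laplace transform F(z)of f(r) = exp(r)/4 1/(4*(z - 1))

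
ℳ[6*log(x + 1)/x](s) -6*pi*csc(pi*s)/(s - 1)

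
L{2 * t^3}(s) 12/s^4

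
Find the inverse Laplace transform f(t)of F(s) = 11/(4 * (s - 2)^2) 11 * t * exp(2 * t)/4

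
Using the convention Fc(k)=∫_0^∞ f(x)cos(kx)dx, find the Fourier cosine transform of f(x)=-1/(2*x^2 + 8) -pi*exp(-2*k)/8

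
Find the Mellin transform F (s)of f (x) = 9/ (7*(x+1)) 9*pi*csc (pi*s)/7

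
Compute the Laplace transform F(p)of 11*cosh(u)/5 11*p/(5*(p^2 - 1))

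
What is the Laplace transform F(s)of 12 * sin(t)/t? 12 * atan(1/s)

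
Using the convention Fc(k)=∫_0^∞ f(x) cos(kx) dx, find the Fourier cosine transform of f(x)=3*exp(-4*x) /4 3/(k^2 + 16) 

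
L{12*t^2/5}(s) 24/(5*s^3)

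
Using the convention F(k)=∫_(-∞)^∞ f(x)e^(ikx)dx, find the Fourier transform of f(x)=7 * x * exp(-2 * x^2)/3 7 * sqrt(2) * I * sqrt(pi) * k * exp(-k^2/8)/24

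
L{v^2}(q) 2/q^3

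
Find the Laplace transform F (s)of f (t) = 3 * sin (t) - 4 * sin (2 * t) 3/ (s^2 + 1) - 8/ (s^2 + 4)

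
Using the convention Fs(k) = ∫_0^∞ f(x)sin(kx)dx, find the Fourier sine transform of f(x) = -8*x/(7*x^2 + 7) -4*pi*exp(-k)/7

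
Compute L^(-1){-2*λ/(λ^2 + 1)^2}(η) -η*sin(η)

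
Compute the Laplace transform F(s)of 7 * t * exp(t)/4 7/(4 * (s - 1)^2)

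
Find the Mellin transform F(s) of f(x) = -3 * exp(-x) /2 -3 * gamma(s) /2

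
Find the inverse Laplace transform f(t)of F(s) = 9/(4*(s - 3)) 9*exp(3*t)/4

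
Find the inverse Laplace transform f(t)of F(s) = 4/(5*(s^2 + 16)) sin(4*t)/5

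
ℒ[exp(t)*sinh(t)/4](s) 1/(4*s*(s - 2))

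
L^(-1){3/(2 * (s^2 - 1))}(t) 3 * sinh(t)/2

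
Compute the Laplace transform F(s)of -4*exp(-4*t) -4/(s + 4)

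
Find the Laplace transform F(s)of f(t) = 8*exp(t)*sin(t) 8/((s - 1)^2 + 1)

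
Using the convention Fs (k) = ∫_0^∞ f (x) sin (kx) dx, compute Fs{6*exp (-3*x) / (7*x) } 6*atan (k/3) /7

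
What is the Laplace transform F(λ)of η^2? 2/λ^3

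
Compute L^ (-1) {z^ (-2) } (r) r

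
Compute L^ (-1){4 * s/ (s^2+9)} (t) 4 * cos (3 * t)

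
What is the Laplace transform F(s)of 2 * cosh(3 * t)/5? 2 * s/(5 * (s^2 - 9))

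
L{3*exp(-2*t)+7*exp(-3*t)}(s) 7/(s+3)+3/(s+2)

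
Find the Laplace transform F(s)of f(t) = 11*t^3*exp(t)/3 22/(s - 1)^4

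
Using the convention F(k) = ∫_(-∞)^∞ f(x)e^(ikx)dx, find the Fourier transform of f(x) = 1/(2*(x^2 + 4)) pi*exp(-2*Abs(k))/4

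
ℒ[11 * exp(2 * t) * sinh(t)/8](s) 11/(8 * ((s - 2)^2 - 1))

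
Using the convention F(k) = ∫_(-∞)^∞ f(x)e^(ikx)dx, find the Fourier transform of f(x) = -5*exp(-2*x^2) -5*sqrt(2)*sqrt(pi)*exp(-k^2/8)/2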